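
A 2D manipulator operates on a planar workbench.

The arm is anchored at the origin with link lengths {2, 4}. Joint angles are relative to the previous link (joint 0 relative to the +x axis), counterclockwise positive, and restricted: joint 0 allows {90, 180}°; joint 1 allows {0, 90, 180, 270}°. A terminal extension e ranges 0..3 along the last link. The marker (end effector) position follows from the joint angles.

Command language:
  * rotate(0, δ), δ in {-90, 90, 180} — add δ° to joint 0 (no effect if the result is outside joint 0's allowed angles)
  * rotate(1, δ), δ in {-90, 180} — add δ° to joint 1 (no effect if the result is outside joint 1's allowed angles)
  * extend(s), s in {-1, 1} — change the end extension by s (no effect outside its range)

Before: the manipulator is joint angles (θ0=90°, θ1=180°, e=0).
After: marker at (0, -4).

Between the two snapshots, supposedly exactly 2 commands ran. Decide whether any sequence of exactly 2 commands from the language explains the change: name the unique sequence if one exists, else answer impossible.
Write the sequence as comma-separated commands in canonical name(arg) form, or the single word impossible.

start: joint angles (θ0=90°, θ1=180°, e=0)
t=1 extend(1) ⇒ joint angles (θ0=90°, θ1=180°, e=1)
t=2 extend(1) ⇒ joint angles (θ0=90°, θ1=180°, e=2)
uniquely the one of 49 2-step routes that fits.

extend(1), extend(1)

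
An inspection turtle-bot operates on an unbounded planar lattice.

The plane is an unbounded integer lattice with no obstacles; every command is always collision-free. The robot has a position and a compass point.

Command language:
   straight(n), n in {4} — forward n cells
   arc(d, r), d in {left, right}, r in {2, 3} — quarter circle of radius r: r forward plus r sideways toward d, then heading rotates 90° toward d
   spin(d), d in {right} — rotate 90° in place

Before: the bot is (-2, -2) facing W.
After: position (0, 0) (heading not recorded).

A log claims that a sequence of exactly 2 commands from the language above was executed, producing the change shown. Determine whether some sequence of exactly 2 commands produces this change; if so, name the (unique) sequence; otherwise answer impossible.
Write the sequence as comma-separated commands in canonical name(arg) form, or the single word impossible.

spin(right), arc(right, 2)

key: running arc(right, 2) before spin(right) would end elsewhere — order is forced
initial: (-2, -2) facing W
t=1 spin(right) ⇒ (-2, -2) facing N
t=2 arc(right, 2) ⇒ (0, 0) facing E
no other 2-command option fits: unique.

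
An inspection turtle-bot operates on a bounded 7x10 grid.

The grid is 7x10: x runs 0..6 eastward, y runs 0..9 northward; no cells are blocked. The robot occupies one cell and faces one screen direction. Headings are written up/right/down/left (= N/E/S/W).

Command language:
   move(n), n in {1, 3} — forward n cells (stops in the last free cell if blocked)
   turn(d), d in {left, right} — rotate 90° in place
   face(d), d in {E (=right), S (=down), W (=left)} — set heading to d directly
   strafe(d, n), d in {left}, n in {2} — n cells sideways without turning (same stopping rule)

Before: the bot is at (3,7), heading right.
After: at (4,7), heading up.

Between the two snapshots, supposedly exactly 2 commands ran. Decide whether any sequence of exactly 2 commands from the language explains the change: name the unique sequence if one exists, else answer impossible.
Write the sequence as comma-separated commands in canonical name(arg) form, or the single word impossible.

move(1), turn(left)

key: cell and facing (now N) both changed — the 2 commands mix motion and turning
initial: at (3,7), heading right
1. move(1) → at (4,7), heading right
2. turn(left) → at (4,7), heading up
uniquely the one of 64 2-step routes that fits.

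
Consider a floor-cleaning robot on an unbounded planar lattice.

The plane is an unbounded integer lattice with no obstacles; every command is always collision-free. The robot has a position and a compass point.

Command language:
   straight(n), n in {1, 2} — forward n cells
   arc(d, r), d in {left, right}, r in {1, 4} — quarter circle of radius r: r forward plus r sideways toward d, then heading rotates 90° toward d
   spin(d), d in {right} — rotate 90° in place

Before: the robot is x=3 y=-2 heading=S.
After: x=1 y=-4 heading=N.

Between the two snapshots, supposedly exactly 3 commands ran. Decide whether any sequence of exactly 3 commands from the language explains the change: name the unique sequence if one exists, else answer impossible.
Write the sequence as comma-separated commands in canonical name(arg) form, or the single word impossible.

straight(2), arc(right, 1), arc(right, 1)

key: order matters: swapping straight(2) and arc(right, 1) lands elsewhere
begin: x=3 y=-2 heading=S
t=1 straight(2) ⇒ x=3 y=-4 heading=S
t=2 arc(right, 1) ⇒ x=2 y=-5 heading=W
t=3 arc(right, 1) ⇒ x=1 y=-4 heading=N
all 343 alternatives checked — unique.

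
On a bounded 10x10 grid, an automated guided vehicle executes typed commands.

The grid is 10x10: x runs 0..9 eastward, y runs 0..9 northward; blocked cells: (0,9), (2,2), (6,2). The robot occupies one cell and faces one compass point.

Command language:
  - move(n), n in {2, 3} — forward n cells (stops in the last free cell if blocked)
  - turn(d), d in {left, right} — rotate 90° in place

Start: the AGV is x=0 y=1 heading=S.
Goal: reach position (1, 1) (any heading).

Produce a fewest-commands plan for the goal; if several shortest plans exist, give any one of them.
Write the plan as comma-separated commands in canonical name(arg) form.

turn(left), move(3), turn(left), turn(left), move(2)

begin: x=0 y=1 heading=S
[1] after turn(left): x=0 y=1 heading=E
[2] after move(3): x=3 y=1 heading=E
[3] after turn(left): x=3 y=1 heading=N
[4] after turn(left): x=3 y=1 heading=W
[5] after move(2): x=1 y=1 heading=W
shorter routes all fall short; 5 is best.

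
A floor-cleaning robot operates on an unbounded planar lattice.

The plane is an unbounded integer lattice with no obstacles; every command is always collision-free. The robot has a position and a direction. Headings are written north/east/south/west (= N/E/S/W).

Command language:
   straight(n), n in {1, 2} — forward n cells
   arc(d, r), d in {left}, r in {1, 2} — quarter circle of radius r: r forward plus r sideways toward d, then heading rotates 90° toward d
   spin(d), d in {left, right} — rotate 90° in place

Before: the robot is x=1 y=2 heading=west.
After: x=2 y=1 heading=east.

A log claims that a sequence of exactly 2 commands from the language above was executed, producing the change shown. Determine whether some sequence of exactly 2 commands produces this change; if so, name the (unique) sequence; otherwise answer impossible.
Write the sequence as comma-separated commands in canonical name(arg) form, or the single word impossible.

spin(left), arc(left, 1)

key: position moved to (2,1) AND the heading swung to E — translation plus rotation needed
from: x=1 y=2 heading=west
t=1 spin(left) ⇒ x=1 y=2 heading=south
t=2 arc(left, 1) ⇒ x=2 y=1 heading=east
uniquely the one of 36 2-step routes that fits.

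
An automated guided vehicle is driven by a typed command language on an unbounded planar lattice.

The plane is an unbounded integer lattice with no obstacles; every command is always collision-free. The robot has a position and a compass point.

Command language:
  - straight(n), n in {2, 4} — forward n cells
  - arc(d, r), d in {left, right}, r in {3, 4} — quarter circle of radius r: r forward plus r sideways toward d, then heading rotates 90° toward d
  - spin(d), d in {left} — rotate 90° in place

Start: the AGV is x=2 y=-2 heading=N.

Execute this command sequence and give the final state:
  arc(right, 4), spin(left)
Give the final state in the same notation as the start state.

begin: x=2 y=-2 heading=N
step 1 (arc(right, 4)): x=6 y=2 heading=E
step 2 (spin(left)): x=6 y=2 heading=N

x=6 y=2 heading=N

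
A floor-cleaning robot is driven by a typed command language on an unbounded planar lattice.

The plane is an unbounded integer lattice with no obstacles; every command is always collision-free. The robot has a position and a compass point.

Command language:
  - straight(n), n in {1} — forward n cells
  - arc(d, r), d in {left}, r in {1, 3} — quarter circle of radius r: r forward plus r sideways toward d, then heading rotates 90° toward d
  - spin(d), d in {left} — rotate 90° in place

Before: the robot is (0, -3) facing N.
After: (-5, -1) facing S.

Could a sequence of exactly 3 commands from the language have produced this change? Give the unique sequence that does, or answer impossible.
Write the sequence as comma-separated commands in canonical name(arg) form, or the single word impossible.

arc(left, 3), straight(1), arc(left, 1)

key: order matters: swapping arc(left, 3) and arc(left, 1) lands elsewhere
t0: (0, -3) facing N
1. arc(left, 3) → (-3, 0) facing W
2. straight(1) → (-4, 0) facing W
3. arc(left, 1) → (-5, -1) facing S
no rival 3-sequence matches.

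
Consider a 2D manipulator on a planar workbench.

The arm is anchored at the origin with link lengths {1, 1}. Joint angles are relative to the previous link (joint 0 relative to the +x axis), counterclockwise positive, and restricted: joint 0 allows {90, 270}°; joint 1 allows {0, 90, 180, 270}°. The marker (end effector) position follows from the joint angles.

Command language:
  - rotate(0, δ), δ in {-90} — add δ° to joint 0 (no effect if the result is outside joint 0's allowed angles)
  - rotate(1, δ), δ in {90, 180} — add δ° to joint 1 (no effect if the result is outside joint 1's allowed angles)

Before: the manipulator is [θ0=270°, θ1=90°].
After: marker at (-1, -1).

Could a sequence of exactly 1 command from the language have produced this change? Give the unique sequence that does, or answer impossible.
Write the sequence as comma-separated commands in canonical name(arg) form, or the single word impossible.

rotate(1, 180)

from: [θ0=270°, θ1=90°]
step 1 (rotate(1, 180)): [θ0=270°, θ1=270°]
no rival 1-sequence matches.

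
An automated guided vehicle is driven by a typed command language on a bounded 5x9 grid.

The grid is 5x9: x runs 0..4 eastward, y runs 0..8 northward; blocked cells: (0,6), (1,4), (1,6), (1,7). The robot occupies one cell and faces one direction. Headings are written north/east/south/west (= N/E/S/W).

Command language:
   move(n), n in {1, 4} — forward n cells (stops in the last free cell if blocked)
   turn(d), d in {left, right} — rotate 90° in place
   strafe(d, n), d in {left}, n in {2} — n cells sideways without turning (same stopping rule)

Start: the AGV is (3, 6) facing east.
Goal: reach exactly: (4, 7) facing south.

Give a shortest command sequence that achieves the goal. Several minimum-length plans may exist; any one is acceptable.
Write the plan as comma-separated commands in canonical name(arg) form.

start: (3, 6) facing east
[1] after move(4): (4, 6) facing east
[2] after strafe(left, 2): (4, 8) facing east
[3] after turn(right): (4, 8) facing south
[4] after move(1): (4, 7) facing south
shorter routes all fall short; 4 is best.

move(4), strafe(left, 2), turn(right), move(1)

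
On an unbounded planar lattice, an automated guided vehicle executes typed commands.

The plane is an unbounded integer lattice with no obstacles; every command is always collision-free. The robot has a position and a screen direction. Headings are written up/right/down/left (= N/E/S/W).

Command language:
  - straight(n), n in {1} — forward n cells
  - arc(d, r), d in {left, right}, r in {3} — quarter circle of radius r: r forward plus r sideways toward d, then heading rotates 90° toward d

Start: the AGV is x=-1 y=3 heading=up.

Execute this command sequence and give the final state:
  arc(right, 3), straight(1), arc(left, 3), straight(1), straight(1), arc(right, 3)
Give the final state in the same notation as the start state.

from: x=-1 y=3 heading=up
step 1 (arc(right, 3)): x=2 y=6 heading=right
step 2 (straight(1)): x=3 y=6 heading=right
step 3 (arc(left, 3)): x=6 y=9 heading=up
step 4 (straight(1)): x=6 y=10 heading=up
step 5 (straight(1)): x=6 y=11 heading=up
step 6 (arc(right, 3)): x=9 y=14 heading=right

x=9 y=14 heading=right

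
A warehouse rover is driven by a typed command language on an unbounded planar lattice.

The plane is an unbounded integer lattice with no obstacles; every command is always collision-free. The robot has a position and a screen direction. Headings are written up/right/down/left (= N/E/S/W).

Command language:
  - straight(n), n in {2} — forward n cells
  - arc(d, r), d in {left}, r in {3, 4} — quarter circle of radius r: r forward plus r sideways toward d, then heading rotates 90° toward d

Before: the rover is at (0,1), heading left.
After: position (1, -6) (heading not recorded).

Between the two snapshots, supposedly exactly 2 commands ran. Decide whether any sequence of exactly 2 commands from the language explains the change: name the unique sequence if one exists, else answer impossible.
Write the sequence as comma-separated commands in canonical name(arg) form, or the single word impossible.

arc(left, 3), arc(left, 4)

key: order matters: swapping arc(left, 3) and arc(left, 4) lands elsewhere
from: at (0,1), heading left
step 1 (arc(left, 3)): at (-3,-2), heading down
step 2 (arc(left, 4)): at (1,-6), heading right
all 9 alternatives checked — unique.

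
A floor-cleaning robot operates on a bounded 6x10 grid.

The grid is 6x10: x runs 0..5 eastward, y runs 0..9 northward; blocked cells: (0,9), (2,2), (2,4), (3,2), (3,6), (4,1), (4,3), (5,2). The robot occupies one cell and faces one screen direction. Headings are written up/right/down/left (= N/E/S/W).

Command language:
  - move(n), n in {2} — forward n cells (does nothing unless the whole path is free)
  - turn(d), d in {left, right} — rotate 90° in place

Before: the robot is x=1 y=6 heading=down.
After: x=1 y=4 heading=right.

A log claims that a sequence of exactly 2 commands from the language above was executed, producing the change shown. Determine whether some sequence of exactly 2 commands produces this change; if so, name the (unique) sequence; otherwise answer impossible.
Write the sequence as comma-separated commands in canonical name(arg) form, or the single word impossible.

move(2), turn(left)

key: position moved to (1,4) AND the heading swung to E — translation plus rotation needed
start: x=1 y=6 heading=down
1. move(2) → x=1 y=4 heading=down
2. turn(left) → x=1 y=4 heading=right
no rival 2-sequence matches.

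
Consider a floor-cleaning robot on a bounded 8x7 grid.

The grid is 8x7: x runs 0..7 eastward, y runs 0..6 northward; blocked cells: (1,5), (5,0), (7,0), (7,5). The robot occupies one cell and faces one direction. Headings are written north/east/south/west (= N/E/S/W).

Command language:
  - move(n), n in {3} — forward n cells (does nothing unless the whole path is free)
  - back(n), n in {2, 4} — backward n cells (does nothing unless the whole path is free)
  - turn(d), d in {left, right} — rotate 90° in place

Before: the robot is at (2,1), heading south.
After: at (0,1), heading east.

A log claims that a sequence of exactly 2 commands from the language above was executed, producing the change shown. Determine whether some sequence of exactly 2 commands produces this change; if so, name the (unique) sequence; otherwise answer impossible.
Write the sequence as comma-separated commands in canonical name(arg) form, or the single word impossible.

key: running back(2) before turn(left) would end elsewhere — order is forced
initial: at (2,1), heading south
1. turn(left) → at (2,1), heading east
2. back(2) → at (0,1), heading east
all 25 alternatives checked — unique.

turn(left), back(2)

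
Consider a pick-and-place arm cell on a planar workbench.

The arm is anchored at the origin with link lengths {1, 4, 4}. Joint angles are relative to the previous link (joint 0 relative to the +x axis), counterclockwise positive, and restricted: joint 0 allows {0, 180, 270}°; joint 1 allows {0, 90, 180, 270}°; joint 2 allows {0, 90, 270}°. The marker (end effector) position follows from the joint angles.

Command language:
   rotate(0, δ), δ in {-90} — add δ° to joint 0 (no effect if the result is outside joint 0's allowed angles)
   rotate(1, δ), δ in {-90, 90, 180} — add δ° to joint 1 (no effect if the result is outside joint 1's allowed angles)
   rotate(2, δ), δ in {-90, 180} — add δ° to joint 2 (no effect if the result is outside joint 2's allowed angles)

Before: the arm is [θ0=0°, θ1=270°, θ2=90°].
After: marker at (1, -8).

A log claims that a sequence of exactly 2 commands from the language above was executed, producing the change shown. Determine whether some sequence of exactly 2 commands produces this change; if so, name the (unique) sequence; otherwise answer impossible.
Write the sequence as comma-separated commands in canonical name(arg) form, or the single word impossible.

key: running rotate(2, 180) before rotate(2, -90) would end elsewhere — order is forced
from: [θ0=0°, θ1=270°, θ2=90°]
1. rotate(2, -90) → [θ0=0°, θ1=270°, θ2=0°]
2. rotate(2, 180) → [θ0=0°, θ1=270°, θ2=0°]
uniquely the one of 36 2-step routes that fits.

rotate(2, -90), rotate(2, 180)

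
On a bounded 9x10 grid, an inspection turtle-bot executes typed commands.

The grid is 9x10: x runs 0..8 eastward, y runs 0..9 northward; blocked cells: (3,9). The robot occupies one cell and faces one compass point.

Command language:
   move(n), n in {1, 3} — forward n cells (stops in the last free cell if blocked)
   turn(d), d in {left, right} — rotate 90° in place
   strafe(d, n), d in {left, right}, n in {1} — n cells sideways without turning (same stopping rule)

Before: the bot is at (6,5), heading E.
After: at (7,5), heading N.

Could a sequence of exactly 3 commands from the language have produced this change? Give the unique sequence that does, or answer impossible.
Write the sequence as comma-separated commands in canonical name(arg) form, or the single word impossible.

move(3), turn(left), strafe(left, 1)

key: running strafe(left, 1) before move(3) would end elsewhere — order is forced
t0: at (6,5), heading E
step 1 (move(3)): at (8,5), heading E
step 2 (turn(left)): at (8,5), heading N
step 3 (strafe(left, 1)): at (7,5), heading N
uniquely the one of 216 3-step routes that fits.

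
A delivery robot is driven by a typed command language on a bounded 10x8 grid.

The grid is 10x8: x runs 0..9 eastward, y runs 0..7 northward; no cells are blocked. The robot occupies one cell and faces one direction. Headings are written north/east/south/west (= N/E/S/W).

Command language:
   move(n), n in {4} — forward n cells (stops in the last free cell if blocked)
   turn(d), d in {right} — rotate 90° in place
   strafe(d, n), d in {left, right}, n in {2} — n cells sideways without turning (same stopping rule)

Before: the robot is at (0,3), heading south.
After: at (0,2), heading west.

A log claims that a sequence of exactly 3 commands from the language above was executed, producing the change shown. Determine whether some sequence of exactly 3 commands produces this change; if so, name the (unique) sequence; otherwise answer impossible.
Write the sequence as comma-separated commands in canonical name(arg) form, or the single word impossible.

move(4), turn(right), strafe(right, 2)

key: move(4) runs into the grid edge before its full distance
start: at (0,3), heading south
[1] after move(4): at (0,0), heading south
[2] after turn(right): at (0,0), heading west
[3] after strafe(right, 2): at (0,2), heading west
no other 3-command option fits: unique.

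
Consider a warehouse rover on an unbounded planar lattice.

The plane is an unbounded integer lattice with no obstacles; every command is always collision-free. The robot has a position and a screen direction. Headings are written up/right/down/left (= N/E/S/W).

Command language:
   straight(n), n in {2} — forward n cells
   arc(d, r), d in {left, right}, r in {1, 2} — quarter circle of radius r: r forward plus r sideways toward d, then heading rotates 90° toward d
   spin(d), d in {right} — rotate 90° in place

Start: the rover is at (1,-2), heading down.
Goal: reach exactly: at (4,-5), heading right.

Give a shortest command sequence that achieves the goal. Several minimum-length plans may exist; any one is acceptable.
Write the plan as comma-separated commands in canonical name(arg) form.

initial: at (1,-2), heading down
step 1 (arc(left, 1)): at (2,-3), heading right
step 2 (spin(right)): at (2,-3), heading down
step 3 (arc(left, 2)): at (4,-5), heading right
no 2-step plan works, so 3 is optimal.

arc(left, 1), spin(right), arc(left, 2)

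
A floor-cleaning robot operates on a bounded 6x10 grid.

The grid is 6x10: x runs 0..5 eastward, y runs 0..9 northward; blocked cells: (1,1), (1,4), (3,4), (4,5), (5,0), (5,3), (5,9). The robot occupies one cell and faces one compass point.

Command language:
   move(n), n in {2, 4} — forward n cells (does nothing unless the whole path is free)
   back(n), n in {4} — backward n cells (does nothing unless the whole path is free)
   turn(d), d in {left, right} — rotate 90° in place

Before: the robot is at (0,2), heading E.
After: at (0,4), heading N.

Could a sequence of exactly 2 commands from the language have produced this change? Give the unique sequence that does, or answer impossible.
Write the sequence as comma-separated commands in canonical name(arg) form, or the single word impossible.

turn(left), move(2)

key: order matters: swapping turn(left) and move(2) lands elsewhere
start: at (0,2), heading E
[1] after turn(left): at (0,2), heading N
[2] after move(2): at (0,4), heading N
uniquely the one of 25 2-step routes that fits.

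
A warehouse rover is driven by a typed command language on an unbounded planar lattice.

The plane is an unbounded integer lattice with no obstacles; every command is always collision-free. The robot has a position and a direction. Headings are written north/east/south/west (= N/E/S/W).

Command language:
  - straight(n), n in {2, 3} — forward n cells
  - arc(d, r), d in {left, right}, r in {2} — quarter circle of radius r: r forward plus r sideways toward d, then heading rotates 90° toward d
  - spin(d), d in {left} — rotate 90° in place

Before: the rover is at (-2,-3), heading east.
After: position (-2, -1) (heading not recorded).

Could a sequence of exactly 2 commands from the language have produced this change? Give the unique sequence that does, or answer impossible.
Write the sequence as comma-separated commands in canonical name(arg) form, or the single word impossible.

key: order matters: swapping spin(left) and straight(2) lands elsewhere
t0: at (-2,-3), heading east
t=1 spin(left) ⇒ at (-2,-3), heading north
t=2 straight(2) ⇒ at (-2,-1), heading north
uniquely the one of 25 2-step routes that fits.

spin(left), straight(2)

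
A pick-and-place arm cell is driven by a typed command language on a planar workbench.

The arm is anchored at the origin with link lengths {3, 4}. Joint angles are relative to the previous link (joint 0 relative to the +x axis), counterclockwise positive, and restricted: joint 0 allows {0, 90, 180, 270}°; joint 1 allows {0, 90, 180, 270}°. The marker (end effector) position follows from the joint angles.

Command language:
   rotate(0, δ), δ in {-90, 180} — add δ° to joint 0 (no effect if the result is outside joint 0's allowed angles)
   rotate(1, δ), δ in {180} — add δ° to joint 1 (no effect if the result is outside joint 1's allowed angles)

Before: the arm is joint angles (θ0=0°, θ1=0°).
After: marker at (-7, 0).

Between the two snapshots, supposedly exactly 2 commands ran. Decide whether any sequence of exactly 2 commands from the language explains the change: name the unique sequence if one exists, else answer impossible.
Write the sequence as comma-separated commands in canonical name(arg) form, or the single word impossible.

rotate(0, -90), rotate(0, -90)

from: joint angles (θ0=0°, θ1=0°)
t=1 rotate(0, -90) ⇒ joint angles (θ0=270°, θ1=0°)
t=2 rotate(0, -90) ⇒ joint angles (θ0=180°, θ1=0°)
all 9 alternatives checked — unique.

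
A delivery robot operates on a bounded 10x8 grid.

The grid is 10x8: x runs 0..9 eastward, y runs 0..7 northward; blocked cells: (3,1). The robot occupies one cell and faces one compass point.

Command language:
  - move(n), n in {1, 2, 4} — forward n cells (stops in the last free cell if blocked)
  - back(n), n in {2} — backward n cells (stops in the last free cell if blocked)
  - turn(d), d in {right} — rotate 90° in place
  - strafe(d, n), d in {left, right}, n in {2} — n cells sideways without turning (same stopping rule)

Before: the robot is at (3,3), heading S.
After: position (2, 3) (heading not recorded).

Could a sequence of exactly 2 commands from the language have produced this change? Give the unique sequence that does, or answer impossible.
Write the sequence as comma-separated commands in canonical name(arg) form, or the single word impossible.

key: order matters: swapping turn(right) and move(1) lands elsewhere
t0: at (3,3), heading S
step 1 (turn(right)): at (3,3), heading W
step 2 (move(1)): at (2,3), heading W
no other 2-command option fits: unique.

turn(right), move(1)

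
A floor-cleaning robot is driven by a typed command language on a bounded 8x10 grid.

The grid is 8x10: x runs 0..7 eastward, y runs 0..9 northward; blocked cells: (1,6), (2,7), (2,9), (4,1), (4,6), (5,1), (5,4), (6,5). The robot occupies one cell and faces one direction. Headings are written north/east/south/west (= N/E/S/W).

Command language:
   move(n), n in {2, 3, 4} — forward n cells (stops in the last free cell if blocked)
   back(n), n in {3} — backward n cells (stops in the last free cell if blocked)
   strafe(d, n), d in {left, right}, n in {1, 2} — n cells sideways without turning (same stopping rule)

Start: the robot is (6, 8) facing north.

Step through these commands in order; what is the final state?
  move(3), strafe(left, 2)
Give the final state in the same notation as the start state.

(4, 9) facing north

t0: (6, 8) facing north
step 1 (move(3)): (6, 9) facing north
step 2 (strafe(left, 2)): (4, 9) facing north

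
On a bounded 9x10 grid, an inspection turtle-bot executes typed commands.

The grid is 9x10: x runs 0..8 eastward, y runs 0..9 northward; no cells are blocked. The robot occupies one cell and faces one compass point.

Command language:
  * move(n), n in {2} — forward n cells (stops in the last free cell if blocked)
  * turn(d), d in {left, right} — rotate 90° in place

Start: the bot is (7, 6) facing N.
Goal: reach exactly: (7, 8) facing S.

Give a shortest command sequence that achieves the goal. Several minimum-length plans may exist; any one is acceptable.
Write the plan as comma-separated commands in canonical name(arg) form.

move(2), turn(right), turn(right)

initial: (7, 6) facing N
1. move(2) → (7, 8) facing N
2. turn(right) → (7, 8) facing E
3. turn(right) → (7, 8) facing S
shorter routes all fall short; 3 is best.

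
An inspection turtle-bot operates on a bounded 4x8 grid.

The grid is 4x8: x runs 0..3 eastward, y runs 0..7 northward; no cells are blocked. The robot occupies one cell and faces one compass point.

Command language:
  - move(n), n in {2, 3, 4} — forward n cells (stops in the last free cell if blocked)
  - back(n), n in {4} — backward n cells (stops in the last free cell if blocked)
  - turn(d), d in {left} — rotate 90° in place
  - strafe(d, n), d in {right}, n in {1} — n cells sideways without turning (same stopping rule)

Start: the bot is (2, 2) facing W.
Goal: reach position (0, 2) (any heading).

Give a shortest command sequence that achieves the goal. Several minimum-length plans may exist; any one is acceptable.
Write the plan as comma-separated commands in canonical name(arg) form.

initial: (2, 2) facing W
step 1 (move(3)): (0, 2) facing W
shorter routes all fall short; 1 is best.

move(3)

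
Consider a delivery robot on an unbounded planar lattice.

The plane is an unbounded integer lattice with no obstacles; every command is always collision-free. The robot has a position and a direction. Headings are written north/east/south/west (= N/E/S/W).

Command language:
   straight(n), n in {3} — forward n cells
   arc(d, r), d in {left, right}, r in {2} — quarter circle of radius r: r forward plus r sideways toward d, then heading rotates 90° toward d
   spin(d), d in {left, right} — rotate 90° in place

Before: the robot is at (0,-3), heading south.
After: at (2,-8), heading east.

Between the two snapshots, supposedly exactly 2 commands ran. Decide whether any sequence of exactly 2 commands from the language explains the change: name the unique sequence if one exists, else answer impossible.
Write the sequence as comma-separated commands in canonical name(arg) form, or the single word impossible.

key: running arc(left, 2) before straight(3) would end elsewhere — order is forced
initial: at (0,-3), heading south
1. straight(3) → at (0,-6), heading south
2. arc(left, 2) → at (2,-8), heading east
all 25 alternatives checked — unique.

straight(3), arc(left, 2)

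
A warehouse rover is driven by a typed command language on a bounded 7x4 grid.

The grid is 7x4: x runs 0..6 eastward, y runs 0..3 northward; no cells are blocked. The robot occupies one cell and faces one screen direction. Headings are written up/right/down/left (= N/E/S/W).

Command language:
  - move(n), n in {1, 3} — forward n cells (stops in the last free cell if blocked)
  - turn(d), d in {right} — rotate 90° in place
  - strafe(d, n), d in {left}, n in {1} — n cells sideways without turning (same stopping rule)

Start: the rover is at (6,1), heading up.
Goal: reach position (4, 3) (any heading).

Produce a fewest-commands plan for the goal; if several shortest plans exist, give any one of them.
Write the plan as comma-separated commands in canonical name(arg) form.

strafe(left, 1), strafe(left, 1), move(3)

initial: at (6,1), heading up
1. strafe(left, 1) → at (5,1), heading up
2. strafe(left, 1) → at (4,1), heading up
3. move(3) → at (4,3), heading up
no 2-step plan works, so 3 is optimal.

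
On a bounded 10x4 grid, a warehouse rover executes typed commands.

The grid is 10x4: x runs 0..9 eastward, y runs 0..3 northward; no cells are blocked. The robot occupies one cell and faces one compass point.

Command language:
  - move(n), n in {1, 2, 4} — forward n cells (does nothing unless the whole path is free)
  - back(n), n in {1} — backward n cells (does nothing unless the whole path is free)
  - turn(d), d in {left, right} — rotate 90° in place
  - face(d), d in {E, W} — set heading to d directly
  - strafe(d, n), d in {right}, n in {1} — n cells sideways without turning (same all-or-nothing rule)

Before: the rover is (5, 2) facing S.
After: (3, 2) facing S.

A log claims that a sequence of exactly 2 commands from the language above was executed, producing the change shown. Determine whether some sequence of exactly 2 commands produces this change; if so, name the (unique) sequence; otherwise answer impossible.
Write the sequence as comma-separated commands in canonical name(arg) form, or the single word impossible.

key: still facing S at the end — nothing in the sequence rotates
start: (5, 2) facing S
1. strafe(right, 1) → (4, 2) facing S
2. strafe(right, 1) → (3, 2) facing S
no rival 2-sequence matches.

strafe(right, 1), strafe(right, 1)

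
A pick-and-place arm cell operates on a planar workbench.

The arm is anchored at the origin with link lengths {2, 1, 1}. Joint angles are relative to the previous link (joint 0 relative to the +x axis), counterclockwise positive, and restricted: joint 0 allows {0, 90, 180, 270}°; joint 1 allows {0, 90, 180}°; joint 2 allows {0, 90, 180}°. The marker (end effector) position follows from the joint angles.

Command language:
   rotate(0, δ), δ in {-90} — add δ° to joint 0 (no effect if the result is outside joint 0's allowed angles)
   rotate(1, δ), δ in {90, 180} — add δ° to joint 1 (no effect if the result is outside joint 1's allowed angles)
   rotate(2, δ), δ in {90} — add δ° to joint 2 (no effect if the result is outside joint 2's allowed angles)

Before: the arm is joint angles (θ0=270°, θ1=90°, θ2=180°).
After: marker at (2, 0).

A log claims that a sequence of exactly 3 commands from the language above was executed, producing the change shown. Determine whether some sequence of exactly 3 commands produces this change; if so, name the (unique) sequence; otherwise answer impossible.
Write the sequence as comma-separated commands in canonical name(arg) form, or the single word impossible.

rotate(0, -90), rotate(0, -90), rotate(0, -90)

t0: joint angles (θ0=270°, θ1=90°, θ2=180°)
t=1 rotate(0, -90) ⇒ joint angles (θ0=180°, θ1=90°, θ2=180°)
t=2 rotate(0, -90) ⇒ joint angles (θ0=90°, θ1=90°, θ2=180°)
t=3 rotate(0, -90) ⇒ joint angles (θ0=0°, θ1=90°, θ2=180°)
no rival 3-sequence matches.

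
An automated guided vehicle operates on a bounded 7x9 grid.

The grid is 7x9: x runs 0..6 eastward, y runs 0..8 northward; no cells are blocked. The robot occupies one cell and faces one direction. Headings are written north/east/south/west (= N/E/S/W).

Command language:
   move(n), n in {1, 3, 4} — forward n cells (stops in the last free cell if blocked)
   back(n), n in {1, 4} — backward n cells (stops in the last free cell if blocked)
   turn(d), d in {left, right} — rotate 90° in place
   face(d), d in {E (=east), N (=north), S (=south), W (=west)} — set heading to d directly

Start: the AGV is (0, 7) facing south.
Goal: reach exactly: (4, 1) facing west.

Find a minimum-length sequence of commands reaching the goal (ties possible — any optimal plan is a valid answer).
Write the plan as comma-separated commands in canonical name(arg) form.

move(3), move(3), face(W), back(4)

start: (0, 7) facing south
step 1 (move(3)): (0, 4) facing south
step 2 (move(3)): (0, 1) facing south
step 3 (face(W)): (0, 1) facing west
step 4 (back(4)): (4, 1) facing west
shorter routes all fall short; 4 is best.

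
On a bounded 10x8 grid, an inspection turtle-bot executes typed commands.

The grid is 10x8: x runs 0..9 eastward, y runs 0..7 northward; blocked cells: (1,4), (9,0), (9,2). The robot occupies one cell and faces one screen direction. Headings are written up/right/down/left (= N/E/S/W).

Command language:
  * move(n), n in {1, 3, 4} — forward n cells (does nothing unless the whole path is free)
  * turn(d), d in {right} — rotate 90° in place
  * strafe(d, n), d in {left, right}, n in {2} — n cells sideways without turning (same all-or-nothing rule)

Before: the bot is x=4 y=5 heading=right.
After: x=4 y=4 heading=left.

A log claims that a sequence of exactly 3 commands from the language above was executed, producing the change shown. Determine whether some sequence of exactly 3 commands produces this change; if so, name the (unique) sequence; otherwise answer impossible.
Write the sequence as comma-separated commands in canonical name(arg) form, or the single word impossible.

turn(right), move(1), turn(right)

key: position moved to (4,4) AND the heading swung to W — translation plus rotation needed
begin: x=4 y=5 heading=right
1. turn(right) → x=4 y=5 heading=down
2. move(1) → x=4 y=4 heading=down
3. turn(right) → x=4 y=4 heading=left
no rival 3-sequence matches.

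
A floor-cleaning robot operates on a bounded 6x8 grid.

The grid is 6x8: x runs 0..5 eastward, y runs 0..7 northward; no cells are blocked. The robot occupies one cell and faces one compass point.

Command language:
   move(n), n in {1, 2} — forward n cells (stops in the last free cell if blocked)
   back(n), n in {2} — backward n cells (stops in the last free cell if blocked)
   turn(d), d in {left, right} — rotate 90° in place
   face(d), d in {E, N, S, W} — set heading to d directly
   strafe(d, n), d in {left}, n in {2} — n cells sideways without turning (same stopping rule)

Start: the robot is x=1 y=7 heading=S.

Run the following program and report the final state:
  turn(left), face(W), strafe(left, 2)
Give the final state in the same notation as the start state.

from: x=1 y=7 heading=S
step 1 (turn(left)): x=1 y=7 heading=E
step 2 (face(W)): x=1 y=7 heading=W
step 3 (strafe(left, 2)): x=1 y=5 heading=W

x=1 y=5 heading=W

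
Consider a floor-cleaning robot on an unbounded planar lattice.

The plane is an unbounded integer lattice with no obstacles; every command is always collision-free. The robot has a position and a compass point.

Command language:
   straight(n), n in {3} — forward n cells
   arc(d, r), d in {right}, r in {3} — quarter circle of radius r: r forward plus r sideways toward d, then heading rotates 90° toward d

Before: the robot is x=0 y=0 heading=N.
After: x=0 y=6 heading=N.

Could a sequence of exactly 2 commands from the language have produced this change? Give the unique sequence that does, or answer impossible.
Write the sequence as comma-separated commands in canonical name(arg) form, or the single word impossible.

straight(3), straight(3)

key: heading stays N — no command in the sequence turns
start: x=0 y=0 heading=N
step 1 (straight(3)): x=0 y=3 heading=N
step 2 (straight(3)): x=0 y=6 heading=N
uniquely the one of 4 2-step routes that fits.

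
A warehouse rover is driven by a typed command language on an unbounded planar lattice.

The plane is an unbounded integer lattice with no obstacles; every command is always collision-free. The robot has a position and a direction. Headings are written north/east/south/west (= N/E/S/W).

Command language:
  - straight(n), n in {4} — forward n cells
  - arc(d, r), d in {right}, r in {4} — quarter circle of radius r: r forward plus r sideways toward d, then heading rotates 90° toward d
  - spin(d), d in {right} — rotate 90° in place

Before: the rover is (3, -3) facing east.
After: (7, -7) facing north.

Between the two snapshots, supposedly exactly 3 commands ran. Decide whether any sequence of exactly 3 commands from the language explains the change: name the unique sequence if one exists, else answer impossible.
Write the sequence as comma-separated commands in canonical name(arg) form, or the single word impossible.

key: position moved to (7,-7) AND the heading swung to N — translation plus rotation needed
start: (3, -3) facing east
1. arc(right, 4) → (7, -7) facing south
2. spin(right) → (7, -7) facing west
3. spin(right) → (7, -7) facing north
no other 3-command option fits: unique.

arc(right, 4), spin(right), spin(right)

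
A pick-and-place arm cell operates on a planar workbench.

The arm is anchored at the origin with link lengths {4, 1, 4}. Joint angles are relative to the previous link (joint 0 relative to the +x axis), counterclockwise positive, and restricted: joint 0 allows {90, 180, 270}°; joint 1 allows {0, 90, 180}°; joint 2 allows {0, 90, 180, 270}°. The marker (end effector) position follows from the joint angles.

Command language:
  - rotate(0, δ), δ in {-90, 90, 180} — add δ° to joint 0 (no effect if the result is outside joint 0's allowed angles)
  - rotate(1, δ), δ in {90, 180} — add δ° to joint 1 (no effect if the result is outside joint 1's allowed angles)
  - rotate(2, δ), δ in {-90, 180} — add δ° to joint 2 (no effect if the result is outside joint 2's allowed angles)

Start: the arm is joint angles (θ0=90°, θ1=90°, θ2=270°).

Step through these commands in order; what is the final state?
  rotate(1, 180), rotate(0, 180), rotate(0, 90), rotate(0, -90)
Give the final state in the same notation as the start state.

initial: joint angles (θ0=90°, θ1=90°, θ2=270°)
1. rotate(1, 180) → joint angles (θ0=90°, θ1=90°, θ2=270°)
2. rotate(0, 180) → joint angles (θ0=270°, θ1=90°, θ2=270°)
3. rotate(0, 90) → joint angles (θ0=270°, θ1=90°, θ2=270°)
4. rotate(0, -90) → joint angles (θ0=180°, θ1=90°, θ2=270°)

joint angles (θ0=180°, θ1=90°, θ2=270°)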